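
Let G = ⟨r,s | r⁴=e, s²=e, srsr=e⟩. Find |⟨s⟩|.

|⟨s⟩| equals the order of s. Compute successive powers until reaching e:
  s¹ = s, s² = e.
The smallest positive k with sᵏ = e is 2, so |⟨s⟩| = 2.

Answer: 2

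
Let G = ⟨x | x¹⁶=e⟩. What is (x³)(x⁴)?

Compute (x³) · (x⁴) by multiplying left to right and reducing via the relations at each step:
  (x³) · x⁴ = x⁷

Answer: x⁷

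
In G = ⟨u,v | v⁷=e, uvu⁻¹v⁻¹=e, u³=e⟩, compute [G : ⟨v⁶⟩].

First find ord(v⁶) by computing successive powers:
  (v⁶)¹ = v⁶, (v⁶)² = v⁵, (v⁶)³ = v⁴, (v⁶)⁴ = v³, (v⁶)⁵ = v², (v⁶)⁶ = v, (v⁶)⁷ = e.
So |⟨v⁶⟩| = ord(v⁶) = 7. With |G| = 21, by Lagrange [G : ⟨v⁶⟩] = 21/7 = 3.

Answer: 3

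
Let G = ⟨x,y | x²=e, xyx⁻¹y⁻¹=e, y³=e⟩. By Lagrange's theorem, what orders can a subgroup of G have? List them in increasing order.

|G| = 6 = 2 · 3. By Lagrange's theorem the order of any subgroup divides 6; the divisors of 6 are 1, 2, 3, 6.

Answer: 1, 2, 3, 6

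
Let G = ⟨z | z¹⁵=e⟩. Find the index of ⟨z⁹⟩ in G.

First find ord(z⁹) by computing successive powers:
  (z⁹)¹ = z⁹, (z⁹)² = z³, (z⁹)³ = z¹², (z⁹)⁴ = z⁶, (z⁹)⁵ = e.
So |⟨z⁹⟩| = ord(z⁹) = 5. With |G| = 15, by Lagrange [G : ⟨z⁹⟩] = 15/5 = 3.

Answer: 3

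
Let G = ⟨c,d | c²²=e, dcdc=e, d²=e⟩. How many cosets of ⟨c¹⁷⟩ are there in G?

First find ord(c¹⁷) by computing successive powers:
  (c¹⁷)¹ = c¹⁷, (c¹⁷)² = c¹², (c¹⁷)³ = c⁷, (c¹⁷)⁴ = c², (c¹⁷)⁵ = c¹⁹, (c¹⁷)⁶ = c¹⁴, (c¹⁷)⁷ = c⁹, (c¹⁷)⁸ = c⁴, (c¹⁷)⁹ = c²¹, (c¹⁷)¹⁰ = c¹⁶, (c¹⁷)¹¹ = c¹¹, (c¹⁷)¹² = c⁶, (c¹⁷)¹³ = c, (c¹⁷)¹⁴ = c¹⁸, (c¹⁷)¹⁵ = c¹³, (c¹⁷)¹⁶ = c⁸, (c¹⁷)¹⁷ = c³, (c¹⁷)¹⁸ = c²⁰, (c¹⁷)¹⁹ = c¹⁵, (c¹⁷)²⁰ = c¹⁰, (c¹⁷)²¹ = c⁵, (c¹⁷)²² = e.
So |⟨c¹⁷⟩| = ord(c¹⁷) = 22. With |G| = 44, by Lagrange [G : ⟨c¹⁷⟩] = 44/22 = 2.

Answer: 2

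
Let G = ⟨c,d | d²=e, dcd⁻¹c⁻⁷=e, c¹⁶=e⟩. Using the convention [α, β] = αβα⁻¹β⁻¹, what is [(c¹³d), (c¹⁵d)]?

[(c¹³d), (c¹⁵d)] = (c¹³d)·(c¹⁵d)·(c¹³d)⁻¹·(c¹⁵d)⁻¹.
  (c¹³d) · (c¹⁵d) = c⁶
  (c⁶) · (c⁵d) = c¹¹d
  (c¹¹d) · (c⁷d) = c¹²

Answer: c¹²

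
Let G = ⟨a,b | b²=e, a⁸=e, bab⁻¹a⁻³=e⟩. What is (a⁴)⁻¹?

The order of (a⁴) is 2 (smallest k with (a⁴)ᵏ = e), so (a⁴)⁻¹ = (a⁴)¹ = a⁴.
Check: (a⁴) · (a⁴) → (a⁴) · a⁴ = e, giving e as required.

Answer: a⁴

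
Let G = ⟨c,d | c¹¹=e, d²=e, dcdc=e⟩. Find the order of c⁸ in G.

Compute successive powers until reaching e:
  (c⁸)¹ = c⁸, (c⁸)² = c⁵, (c⁸)³ = c², (c⁸)⁴ = c¹⁰, (c⁸)⁵ = c⁷, (c⁸)⁶ = c⁴, (c⁸)⁷ = c, (c⁸)⁸ = c⁹, (c⁸)⁹ = c⁶, (c⁸)¹⁰ = c³, (c⁸)¹¹ = e.
The smallest positive k with (c⁸)ᵏ = e is 11.

Answer: 11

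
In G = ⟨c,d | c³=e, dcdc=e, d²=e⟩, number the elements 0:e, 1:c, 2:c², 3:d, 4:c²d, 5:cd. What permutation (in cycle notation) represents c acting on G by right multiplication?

(0 1 2)(3 4 5)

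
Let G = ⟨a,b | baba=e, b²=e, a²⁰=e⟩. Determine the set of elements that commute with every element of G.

An element z ∈ Z(G) iff z commutes with every generator.
For example a¹⁰ is central: (a¹⁰)·a = a¹¹ = a·(a¹⁰); (a¹⁰)·b = a¹⁰b = b·(a¹⁰).
Whereas a ∉ Z(G) since a·b = ab ≠ a¹⁹b = b·a.
Checking each of the 40 elements this way gives Z(G) = {e, a¹⁰}, of order 2.

Answer: {e, a¹⁰}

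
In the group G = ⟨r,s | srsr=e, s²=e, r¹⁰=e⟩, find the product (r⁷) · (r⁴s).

Compute (r⁷) · (r⁴s) by multiplying left to right and reducing via the relations at each step:
  (r⁷) · r⁴ = r
  r · s = rs

Answer: rs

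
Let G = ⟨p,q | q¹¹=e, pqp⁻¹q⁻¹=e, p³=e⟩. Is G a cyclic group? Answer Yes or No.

|G| = 33. The element pq has order 33 (its powers give 33 distinct elements), so ⟨pq⟩ = G and G is cyclic.

Answer: Yes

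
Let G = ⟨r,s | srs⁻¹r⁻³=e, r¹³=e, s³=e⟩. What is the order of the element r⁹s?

Compute successive powers until reaching e:
  (r⁹s)¹ = r⁹s, (r⁹s)² = r¹⁰s², (r⁹s)³ = e.
The smallest positive k with (r⁹s)ᵏ = e is 3.

Answer: 3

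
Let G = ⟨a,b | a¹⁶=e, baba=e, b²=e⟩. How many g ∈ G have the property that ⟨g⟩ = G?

⟨g⟩ = G would require ord(g) = |G| = 32, but the maximum element order in G is 16 < 32. So G is not cyclic and no single element generates it: the count is 0.

Answer: 0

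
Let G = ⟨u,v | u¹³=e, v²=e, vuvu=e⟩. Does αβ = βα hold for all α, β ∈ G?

u·v = uv but v·u = u¹²v, so u·v ≠ v·u and G is not abelian.

Answer: No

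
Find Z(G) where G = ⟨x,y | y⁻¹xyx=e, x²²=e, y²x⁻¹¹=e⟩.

An element z ∈ Z(G) iff z commutes with every generator.
For example x¹¹ is central: (x¹¹)·x = x¹² = x·(x¹¹); (x¹¹)·y = y⁻¹ = y·(x¹¹).
Whereas x ∉ Z(G) since x·y = xy ≠ x¹⁰y⁻¹ = y·x.
Checking each of the 44 elements this way gives Z(G) = {e, x¹¹}, of order 2.

Answer: {e, x¹¹}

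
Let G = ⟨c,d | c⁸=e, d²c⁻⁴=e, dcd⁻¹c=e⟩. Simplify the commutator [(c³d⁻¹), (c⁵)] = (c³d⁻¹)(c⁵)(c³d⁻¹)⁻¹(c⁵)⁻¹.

[(c³d⁻¹), (c⁵)] = (c³d⁻¹)·(c⁵)·(c³d⁻¹)⁻¹·(c⁵)⁻¹.
  (c³d⁻¹) · (c⁵) = c²d
  (c²d) · (c³d) = c³
  (c³) · (c³) = c⁶

Answer: c⁶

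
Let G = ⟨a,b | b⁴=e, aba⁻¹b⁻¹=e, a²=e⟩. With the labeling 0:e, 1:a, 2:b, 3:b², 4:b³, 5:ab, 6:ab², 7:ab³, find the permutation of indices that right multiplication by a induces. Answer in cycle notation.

(0 1)(2 5)(3 6)(4 7)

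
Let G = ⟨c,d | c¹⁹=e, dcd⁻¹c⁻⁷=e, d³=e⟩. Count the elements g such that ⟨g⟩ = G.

⟨g⟩ = G would require ord(g) = |G| = 57, but the maximum element order in G is 19 < 57. So G is not cyclic and no single element generates it: the count is 0.

Answer: 0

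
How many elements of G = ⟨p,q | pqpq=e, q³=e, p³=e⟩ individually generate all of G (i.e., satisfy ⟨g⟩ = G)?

⟨g⟩ = G would require ord(g) = |G| = 12, but the maximum element order in G is 3 < 12. So G is not cyclic and no single element generates it: the count is 0.

Answer: 0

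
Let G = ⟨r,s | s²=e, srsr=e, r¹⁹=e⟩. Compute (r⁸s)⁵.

Compute successive powers of (r⁸s), reducing at each step:
  (r⁸s)²: (r⁸s) · r⁸ = s;   s · s = e
  (r⁸s)³: e · r⁸ = r⁸;   (r⁸) · s = r⁸s
  (r⁸s)⁴: (r⁸s) · r⁸ = s;   s · s = e
  (r⁸s)⁵: e · r⁸ = r⁸;   (r⁸) · s = r⁸s

Answer: r⁸s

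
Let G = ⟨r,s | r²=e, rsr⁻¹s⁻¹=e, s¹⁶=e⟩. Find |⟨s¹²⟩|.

|⟨s¹²⟩| equals the order of s¹². Compute successive powers until reaching e:
  (s¹²)¹ = s¹², (s¹²)² = s⁸, (s¹²)³ = s⁴, (s¹²)⁴ = e.
The smallest positive k with (s¹²)ᵏ = e is 4, so |⟨s¹²⟩| = 4.

Answer: 4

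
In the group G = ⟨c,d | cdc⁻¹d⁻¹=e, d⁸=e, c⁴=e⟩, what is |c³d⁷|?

Compute successive powers until reaching e:
  (c³d⁷)¹ = c³d⁷, (c³d⁷)² = c²d⁶, (c³d⁷)³ = cd⁵, (c³d⁷)⁴ = d⁴, (c³d⁷)⁵ = c³d³, (c³d⁷)⁶ = c²d², (c³d⁷)⁷ = cd, (c³d⁷)⁸ = e.
The smallest positive k with (c³d⁷)ᵏ = e is 8.

Answer: 8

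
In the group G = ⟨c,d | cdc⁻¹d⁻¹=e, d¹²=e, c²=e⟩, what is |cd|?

Compute successive powers until reaching e:
  (cd)¹ = cd, (cd)² = d², (cd)³ = cd³, (cd)⁴ = d⁴, (cd)⁵ = cd⁵, (cd)⁶ = d⁶, (cd)⁷ = cd⁷, (cd)⁸ = d⁸, (cd)⁹ = cd⁹, (cd)¹⁰ = d¹⁰, (cd)¹¹ = cd¹¹, (cd)¹² = e.
The smallest positive k with (cd)ᵏ = e is 12.

Answer: 12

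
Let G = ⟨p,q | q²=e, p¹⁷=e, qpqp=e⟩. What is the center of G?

An element z ∈ Z(G) iff z commutes with every generator.
For example e is central: e·p = p = p·e; e·q = q = q·e.
Whereas p ∉ Z(G) since p·q = pq ≠ p¹⁶q = q·p.
Checking each of the 34 elements this way gives Z(G) = {e}, of order 1.

Answer: {e}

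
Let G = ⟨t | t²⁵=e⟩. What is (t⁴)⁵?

Compute successive powers of (t⁴), reducing at each step:
  (t⁴)²: (t⁴) · t⁴ = t⁸
  (t⁴)³: (t⁸) · t⁴ = t¹²
  (t⁴)⁴: (t¹²) · t⁴ = t¹⁶
  (t⁴)⁵: (t¹⁶) · t⁴ = t²⁰

Answer: t²⁰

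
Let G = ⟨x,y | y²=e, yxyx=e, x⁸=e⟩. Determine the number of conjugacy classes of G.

The conjugacy classes (representative and size) are:
  [e] (size 1), [x] (size 2), [x⁶] (size 2), [x³] (size 2), [x⁴] (size 1), [y] (size 4), [x⁵y] (size 4).
Class equation: 1 + 2 + 2 + 2 + 1 + 4 + 4 = 16 = |G|. So G has 7 conjugacy classes.

Answer: 7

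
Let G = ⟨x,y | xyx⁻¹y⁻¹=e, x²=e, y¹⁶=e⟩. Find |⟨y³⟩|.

|⟨y³⟩| equals the order of y³. Compute successive powers until reaching e:
  (y³)¹ = y³, (y³)² = y⁶, (y³)³ = y⁹, (y³)⁴ = y¹², (y³)⁵ = y¹⁵, (y³)⁶ = y², (y³)⁷ = y⁵, (y³)⁸ = y⁸, (y³)⁹ = y¹¹, (y³)¹⁰ = y¹⁴, (y³)¹¹ = y, (y³)¹² = y⁴, (y³)¹³ = y⁷, (y³)¹⁴ = y¹⁰, (y³)¹⁵ = y¹³, (y³)¹⁶ = e.
The smallest positive k with (y³)ᵏ = e is 16, so |⟨y³⟩| = 16.

Answer: 16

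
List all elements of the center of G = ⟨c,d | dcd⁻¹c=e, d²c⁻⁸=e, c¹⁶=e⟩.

An element z ∈ Z(G) iff z commutes with every generator.
For example c⁸ is central: (c⁸)·c = c⁹ = c·(c⁸); (c⁸)·d = d⁻¹ = d·(c⁸).
Whereas c ∉ Z(G) since c·d = cd ≠ c⁷d⁻¹ = d·c.
Checking each of the 32 elements this way gives Z(G) = {e, c⁸}, of order 2.

Answer: {e, c⁸}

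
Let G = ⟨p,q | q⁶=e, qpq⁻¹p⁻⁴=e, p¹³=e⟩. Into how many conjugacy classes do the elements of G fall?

The conjugacy classes (representative and size) are:
  [e] (size 1), [p⁴] (size 6), [p¹¹] (size 6), [p⁷q] (size 13), [p⁸q²] (size 13), [p¹²q³] (size 13), [p⁵q⁴] (size 13), [p¹¹q⁵] (size 13).
Class equation: 1 + 6 + 6 + 13 + 13 + 13 + 13 + 13 = 78 = |G|. So G has 8 conjugacy classes.

Answer: 8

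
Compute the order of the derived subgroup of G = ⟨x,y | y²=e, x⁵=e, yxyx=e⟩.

G' = [G, G] is generated by all commutators. The generator-pair commutators are: [x, y] = x².
The subgroup they normally generate is {e, x, x², x³, x⁴}, of order 5.
Check: |G/G'| = 10/5 = 2 is the order of the abelianisation.

Answer: 5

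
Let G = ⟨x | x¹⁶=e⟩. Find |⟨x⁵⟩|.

|⟨x⁵⟩| equals the order of x⁵. Compute successive powers until reaching e:
  (x⁵)¹ = x⁵, (x⁵)² = x¹⁰, (x⁵)³ = x¹⁵, (x⁵)⁴ = x⁴, (x⁵)⁵ = x⁹, (x⁵)⁶ = x¹⁴, (x⁵)⁷ = x³, (x⁵)⁸ = x⁸, (x⁵)⁹ = x¹³, (x⁵)¹⁰ = x², (x⁵)¹¹ = x⁷, (x⁵)¹² = x¹², (x⁵)¹³ = x, (x⁵)¹⁴ = x⁶, (x⁵)¹⁵ = x¹¹, (x⁵)¹⁶ = e.
The smallest positive k with (x⁵)ᵏ = e is 16, so |⟨x⁵⟩| = 16.

Answer: 16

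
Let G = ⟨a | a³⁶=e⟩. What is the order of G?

G is generated by a single element, so G is cyclic. The relator gives a³⁶ = e and no smaller power is forced to be e, so the 36 powers {a, e, a², a³, a⁴, a⁵, a⁶, a⁷, a⁸, a⁹, a²², a²³, a²¹, a²⁰, a²⁴, a²⁵, a²⁶, a²⁷, a²⁸, a²⁹, a³², a³³, a³¹, a³⁰, a³⁴, a³⁵, a¹², a¹³, a¹¹, a¹⁰, a¹⁴, a¹⁵, a¹⁶, a¹⁷, a¹⁸, a¹⁹} are distinct. Hence |G| = 36.

Answer: 36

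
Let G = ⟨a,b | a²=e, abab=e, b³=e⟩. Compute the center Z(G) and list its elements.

An element z ∈ Z(G) iff z commutes with every generator.
For example e is central: e·a = a = a·e; e·b = b = b·e.
Whereas a ∉ Z(G) since a·b = ab ≠ ab² = b·a.
Checking each of the 6 elements this way gives Z(G) = {e}, of order 1.

Answer: {e}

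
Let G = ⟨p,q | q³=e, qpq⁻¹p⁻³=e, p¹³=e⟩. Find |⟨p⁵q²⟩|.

|⟨p⁵q²⟩| equals the order of p⁵q². Compute successive powers until reaching e:
  (p⁵q²)¹ = p⁵q², (p⁵q²)² = p¹¹q, (p⁵q²)³ = e.
The smallest positive k with (p⁵q²)ᵏ = e is 3, so |⟨p⁵q²⟩| = 3.

Answer: 3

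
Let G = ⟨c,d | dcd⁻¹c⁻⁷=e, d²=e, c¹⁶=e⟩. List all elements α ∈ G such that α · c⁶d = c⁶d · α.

⟨c⁶d⟩ ⊆ C_G(c⁶d) since powers of c⁶d commute with c⁶d; so |C_G(c⁶d)| ≥ |⟨c⁶d⟩| = 2.
By orbit–stabilizer, |C_G(c⁶d)| = |G| / |conj. class of c⁶d| = 32 / 8 = 4.
The 4 elements commuting with c⁶d are {e, c⁸, c⁶d, c¹⁴d}.

Answer: {e, c⁸, c⁶d, c¹⁴d}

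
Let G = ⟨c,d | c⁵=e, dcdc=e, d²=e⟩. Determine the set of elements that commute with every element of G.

An element z ∈ Z(G) iff z commutes with every generator.
For example e is central: e·c = c = c·e; e·d = d = d·e.
Whereas c ∉ Z(G) since c·d = cd ≠ c⁴d = d·c.
Checking each of the 10 elements this way gives Z(G) = {e}, of order 1.

Answer: {e}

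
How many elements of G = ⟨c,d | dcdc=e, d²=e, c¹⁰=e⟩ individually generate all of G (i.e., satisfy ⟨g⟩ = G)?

⟨g⟩ = G would require ord(g) = |G| = 20, but the maximum element order in G is 10 < 20. So G is not cyclic and no single element generates it: the count is 0.

Answer: 0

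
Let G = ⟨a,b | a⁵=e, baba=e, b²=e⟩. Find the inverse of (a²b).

The order of (a²b) is 2 (smallest k with (a²b)ᵏ = e), so (a²b)⁻¹ = (a²b)¹ = a²b.
Check: (a²b) · (a²b) → (a²b) · a² = b;   b · b = e, giving e as required.

Answer: a²b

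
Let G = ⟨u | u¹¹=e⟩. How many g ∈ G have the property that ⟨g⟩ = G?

G is cyclic of order 11. An element generates G iff its order is 11, and a cyclic group of order 11 has exactly φ(11) = 10 such elements.

Answer: 10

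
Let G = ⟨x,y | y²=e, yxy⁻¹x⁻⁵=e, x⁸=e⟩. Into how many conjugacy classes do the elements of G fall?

The conjugacy classes (representative and size) are:
  [e] (size 1), [x⁵] (size 2), [x²] (size 1), [x⁷] (size 2), [x⁴] (size 1), [x⁶] (size 1), [y] (size 2), [x⁵y] (size 2), [x²y] (size 2), [x³y] (size 2).
Class equation: 1 + 2 + 1 + 2 + 1 + 1 + 2 + 2 + 2 + 2 = 16 = |G|. So G has 10 conjugacy classes.

Answer: 10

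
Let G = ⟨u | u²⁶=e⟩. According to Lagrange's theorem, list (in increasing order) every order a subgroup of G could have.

|G| = 26 = 2 · 13. By Lagrange's theorem the order of any subgroup divides 26; the divisors of 26 are 1, 2, 13, 26.

Answer: 1, 2, 13, 26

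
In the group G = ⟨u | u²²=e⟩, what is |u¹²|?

Compute successive powers until reaching e:
  (u¹²)¹ = u¹², (u¹²)² = u², (u¹²)³ = u¹⁴, (u¹²)⁴ = u⁴, (u¹²)⁵ = u¹⁶, (u¹²)⁶ = u⁶, (u¹²)⁷ = u¹⁸, (u¹²)⁸ = u⁸, (u¹²)⁹ = u²⁰, (u¹²)¹⁰ = u¹⁰, (u¹²)¹¹ = e.
The smallest positive k with (u¹²)ᵏ = e is 11.

Answer: 11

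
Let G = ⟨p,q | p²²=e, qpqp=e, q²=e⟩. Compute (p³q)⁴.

Compute successive powers of (p³q), reducing at each step:
  (p³q)²: (p³q) · p³ = q;   q · q = e
  (p³q)³: e · p³ = p³;   (p³) · q = p³q
  (p³q)⁴: (p³q) · p³ = q;   q · q = e

Answer: e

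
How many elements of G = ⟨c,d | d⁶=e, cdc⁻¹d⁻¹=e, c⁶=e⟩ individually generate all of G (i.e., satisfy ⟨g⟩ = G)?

⟨g⟩ = G would require ord(g) = |G| = 36, but the maximum element order in G is 6 < 36. So G is not cyclic and no single element generates it: the count is 0.

Answer: 0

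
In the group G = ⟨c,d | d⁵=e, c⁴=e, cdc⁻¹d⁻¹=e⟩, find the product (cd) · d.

Compute (cd) · d by multiplying left to right and reducing via the relations at each step:
  (cd) · d = cd²

Answer: cd²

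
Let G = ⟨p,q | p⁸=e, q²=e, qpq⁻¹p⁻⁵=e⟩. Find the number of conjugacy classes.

The conjugacy classes (representative and size) are:
  [e] (size 1), [p⁵] (size 2), [p²] (size 1), [p⁷] (size 2), [p⁴] (size 1), [p⁶] (size 1), [q] (size 2), [p⁵q] (size 2), [p²q] (size 2), [p³q] (size 2).
Class equation: 1 + 2 + 1 + 2 + 1 + 1 + 2 + 2 + 2 + 2 = 16 = |G|. So G has 10 conjugacy classes.

Answer: 10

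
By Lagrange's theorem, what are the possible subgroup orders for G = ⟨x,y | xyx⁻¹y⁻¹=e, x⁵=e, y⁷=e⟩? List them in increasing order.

|G| = 35 = 5 · 7. By Lagrange's theorem the order of any subgroup divides 35; the divisors of 35 are 1, 5, 7, 35.

Answer: 1, 5, 7, 35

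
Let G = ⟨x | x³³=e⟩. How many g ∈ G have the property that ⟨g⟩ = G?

G is cyclic of order 33. An element generates G iff its order is 33, and a cyclic group of order 33 has exactly φ(33) = 20 such elements.

Answer: 20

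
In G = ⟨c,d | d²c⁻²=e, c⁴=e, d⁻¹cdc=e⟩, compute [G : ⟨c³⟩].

First find ord(c³) by computing successive powers:
  (c³)¹ = c³, (c³)² = c², (c³)³ = c, (c³)⁴ = e.
So |⟨c³⟩| = ord(c³) = 4. With |G| = 8, by Lagrange [G : ⟨c³⟩] = 8/4 = 2.

Answer: 2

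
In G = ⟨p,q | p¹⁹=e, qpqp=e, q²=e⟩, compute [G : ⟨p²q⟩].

First find ord(p²q) by computing successive powers:
  (p²q)¹ = p²q, (p²q)² = e.
So |⟨p²q⟩| = ord(p²q) = 2. With |G| = 38, by Lagrange [G : ⟨p²q⟩] = 38/2 = 19.

Answer: 19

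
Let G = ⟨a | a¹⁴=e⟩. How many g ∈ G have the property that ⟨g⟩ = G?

G is cyclic of order 14. An element generates G iff its order is 14, and a cyclic group of order 14 has exactly φ(14) = 6 such elements.

Answer: 6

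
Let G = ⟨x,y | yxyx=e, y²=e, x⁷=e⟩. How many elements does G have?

Enumerate words in the generators, reducing via the relations: the distinct elements are
  {e, x, y, xy, x², x³, x⁴, x⁵, x⁶, x²y, x³y, x⁴y, x⁵y, x⁶y}.
No further products give new elements, so |G| = 14.

Answer: 14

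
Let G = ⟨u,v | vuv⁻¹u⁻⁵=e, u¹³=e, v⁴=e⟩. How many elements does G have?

Enumerate words in the generators, reducing via the relations: the distinct elements are
  {e, u, v, uv, u², u³, u⁴, u⁵, u⁶, u⁷, u⁸, u⁹, v², v³, uv², uv³, u²v, u³v, u¹², u¹¹, u¹⁰, u⁴v, u⁵v, u⁶v, u⁷v, u⁸v, u⁹v, u²v², u²v³, u³v², u³v³, u¹²v, u¹¹v, u¹⁰v, u⁴v², u⁴v³, u⁵v², u⁵v³, u⁶v², u⁶v³, u⁷v², u⁷v³, u⁸v², u⁸v³, u⁹v², u⁹v³, u¹²v², u¹²v³, u¹¹v², u¹¹v³, u¹⁰v², u¹⁰v³}.
No further products give new elements, so |G| = 52.

Answer: 52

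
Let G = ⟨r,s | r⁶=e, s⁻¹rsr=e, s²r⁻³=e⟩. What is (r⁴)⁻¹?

The order of (r⁴) is 3 (smallest k with (r⁴)ᵏ = e), so (r⁴)⁻¹ = (r⁴)² = r².
Check: (r⁴) · (r²) → (r⁴) · r² = e, giving e as required.

Answer: r²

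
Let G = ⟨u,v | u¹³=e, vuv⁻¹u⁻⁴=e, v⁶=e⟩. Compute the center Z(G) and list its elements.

An element z ∈ Z(G) iff z commutes with every generator.
For example e is central: e·u = u = u·e; e·v = v = v·e.
Whereas u ∉ Z(G) since u·v = uv ≠ u⁴v = v·u.
Checking each of the 78 elements this way gives Z(G) = {e}, of order 1.

Answer: {e}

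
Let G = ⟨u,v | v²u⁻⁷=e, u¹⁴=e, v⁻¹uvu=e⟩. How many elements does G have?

Enumerate words in the generators, reducing via the relations: the distinct elements are
  {e, u, v, uv, u², u³, u⁴, u⁵, u⁶, u⁷, u⁸, u⁹, u²v, u³v, u¹², u¹³, u¹¹, u¹⁰, u⁴v, u⁵v, u⁶v, v⁻¹, uv⁻¹, u²v⁻¹, u³v⁻¹, u⁴v⁻¹, u⁵v⁻¹, u⁶v⁻¹}.
No further products give new elements, so |G| = 28.

Answer: 28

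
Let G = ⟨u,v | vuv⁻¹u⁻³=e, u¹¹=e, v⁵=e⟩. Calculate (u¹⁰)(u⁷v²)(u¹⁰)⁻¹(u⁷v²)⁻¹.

[(u¹⁰), (u⁷v²)] = (u¹⁰)·(u⁷v²)·(u¹⁰)⁻¹·(u⁷v²)⁻¹.
  (u¹⁰) · (u⁷v²) = u⁶v²
  (u⁶v²) · u = u⁴v²
  (u⁴v²) · (u⁹v³) = u⁸

Answer: u⁸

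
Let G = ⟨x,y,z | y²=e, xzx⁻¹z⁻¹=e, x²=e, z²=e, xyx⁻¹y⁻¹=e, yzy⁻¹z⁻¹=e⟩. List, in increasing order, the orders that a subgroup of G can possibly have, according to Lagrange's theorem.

|G| = 8 = 2³. By Lagrange's theorem the order of any subgroup divides 8; the divisors of 8 are 1, 2, 4, 8.

Answer: 1, 2, 4, 8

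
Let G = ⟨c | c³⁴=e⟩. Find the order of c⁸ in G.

Compute successive powers until reaching e:
  (c⁸)¹ = c⁸, (c⁸)² = c¹⁶, (c⁸)³ = c²⁴, (c⁸)⁴ = c³², (c⁸)⁵ = c⁶, (c⁸)⁶ = c¹⁴, (c⁸)⁷ = c²², (c⁸)⁸ = c³⁰, (c⁸)⁹ = c⁴, (c⁸)¹⁰ = c¹², (c⁸)¹¹ = c²⁰, (c⁸)¹² = c²⁸, (c⁸)¹³ = c², (c⁸)¹⁴ = c¹⁰, (c⁸)¹⁵ = c¹⁸, (c⁸)¹⁶ = c²⁶, (c⁸)¹⁷ = e.
The smallest positive k with (c⁸)ᵏ = e is 17.

Answer: 17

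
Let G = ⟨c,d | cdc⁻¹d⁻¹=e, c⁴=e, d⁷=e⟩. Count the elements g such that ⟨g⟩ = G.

G is cyclic of order 28. An element generates G iff its order is 28, and a cyclic group of order 28 has exactly φ(28) = 12 such elements.

Answer: 12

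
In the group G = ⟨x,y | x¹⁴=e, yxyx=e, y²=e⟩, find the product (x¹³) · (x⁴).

Compute (x¹³) · (x⁴) by multiplying left to right and reducing via the relations at each step:
  (x¹³) · x⁴ = x³

Answer: x³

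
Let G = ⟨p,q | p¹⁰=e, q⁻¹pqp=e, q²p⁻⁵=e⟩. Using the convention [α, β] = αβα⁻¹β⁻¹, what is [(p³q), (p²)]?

[(p³q), (p²)] = (p³q)·(p²)·(p³q)⁻¹·(p²)⁻¹.
  (p³q) · (p²) = pq
  (pq) · (p³q⁻¹) = p⁸
  (p⁸) · (p⁸) = p⁶

Answer: p⁶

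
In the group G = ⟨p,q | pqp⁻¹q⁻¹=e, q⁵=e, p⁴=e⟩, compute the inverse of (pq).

The order of (pq) is 20 (smallest k with (pq)ᵏ = e), so (pq)⁻¹ = (pq)¹⁹ = p³q⁴.
Check: (pq) · (p³q⁴) → (pq) · p³ = q;   q · q⁴ = e, giving e as required.

Answer: p³q⁴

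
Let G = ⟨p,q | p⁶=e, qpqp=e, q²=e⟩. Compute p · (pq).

Compute p · (pq) by multiplying left to right and reducing via the relations at each step:
  p · p = p²
  (p²) · q = p²q

Answer: p²q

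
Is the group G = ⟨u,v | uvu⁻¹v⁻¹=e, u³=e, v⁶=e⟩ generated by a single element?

|G| = 18, but the maximum element order in G is 6 < 18. No single element generates all of G, so G is not cyclic.

Answer: No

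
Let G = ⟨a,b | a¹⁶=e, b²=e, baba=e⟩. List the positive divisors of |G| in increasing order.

|G| = 32 = 2⁵. By Lagrange's theorem the order of any subgroup divides 32; the divisors of 32 are 1, 2, 4, 8, 16, 32.

Answer: 1, 2, 4, 8, 16, 32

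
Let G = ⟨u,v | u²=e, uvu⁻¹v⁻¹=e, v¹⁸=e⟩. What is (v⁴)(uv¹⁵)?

Compute (v⁴) · (uv¹⁵) by multiplying left to right and reducing via the relations at each step:
  (v⁴) · u = uv⁴
  (uv⁴) · v¹⁵ = uv

Answer: uv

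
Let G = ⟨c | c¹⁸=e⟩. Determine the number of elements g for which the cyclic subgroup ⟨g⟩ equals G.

G is cyclic of order 18. An element generates G iff its order is 18, and a cyclic group of order 18 has exactly φ(18) = 6 such elements.

Answer: 6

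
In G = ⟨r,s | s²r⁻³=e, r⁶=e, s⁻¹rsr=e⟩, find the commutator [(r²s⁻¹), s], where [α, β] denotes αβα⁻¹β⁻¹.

[(r²s⁻¹), s] = (r²s⁻¹)·s·(r²s⁻¹)⁻¹·s⁻¹.
  (r²s⁻¹) · s = r²
  (r²) · (r²s) = rs⁻¹
  (rs⁻¹) · (s⁻¹) = r⁴

Answer: r⁴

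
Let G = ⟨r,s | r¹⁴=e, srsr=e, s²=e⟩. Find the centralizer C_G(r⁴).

⟨r⁴⟩ ⊆ C_G(r⁴) since powers of r⁴ commute with r⁴; so |C_G(r⁴)| ≥ |⟨r⁴⟩| = 7.
By orbit–stabilizer, |C_G(r⁴)| = |G| / |conj. class of r⁴| = 28 / 2 = 14.
The 14 elements commuting with r⁴ are {e, r, r², r³, r⁴, r⁵, r⁶, r⁷, r⁸, r⁹, r¹⁰, r¹¹, r¹², r¹³}.

Answer: {e, r, r², r³, r⁴, r⁵, r⁶, r⁷, r⁸, r⁹, r¹⁰, r¹¹, r¹², r¹³}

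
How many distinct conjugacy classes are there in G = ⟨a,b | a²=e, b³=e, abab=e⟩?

The conjugacy classes (representative and size) are:
  [e] (size 1), [ab²] (size 3), [b²] (size 2).
Class equation: 1 + 3 + 2 = 6 = |G|. So G has 3 conjugacy classes.

Answer: 3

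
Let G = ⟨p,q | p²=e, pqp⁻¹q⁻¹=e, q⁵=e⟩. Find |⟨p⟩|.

|⟨p⟩| equals the order of p. Compute successive powers until reaching e:
  p¹ = p, p² = e.
The smallest positive k with pᵏ = e is 2, so |⟨p⟩| = 2.

Answer: 2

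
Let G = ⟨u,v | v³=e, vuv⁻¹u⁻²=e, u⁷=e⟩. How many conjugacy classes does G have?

The conjugacy classes (representative and size) are:
  [e] (size 1), [u²] (size 3), [u⁵] (size 3), [v] (size 7), [v²] (size 7).
Class equation: 1 + 3 + 3 + 7 + 7 = 21 = |G|. So G has 5 conjugacy classes.

Answer: 5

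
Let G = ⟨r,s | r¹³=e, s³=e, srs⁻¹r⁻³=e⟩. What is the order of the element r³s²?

Compute successive powers until reaching e:
  (r³s²)¹ = r³s², (r³s²)² = r⁴s, (r³s²)³ = e.
The smallest positive k with (r³s²)ᵏ = e is 3.

Answer: 3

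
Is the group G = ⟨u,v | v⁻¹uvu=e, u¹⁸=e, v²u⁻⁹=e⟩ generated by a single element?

Every cyclic group is abelian. But u·v = uv while v·u = u⁸v⁻¹, so u·v ≠ v·u and G is not abelian. Hence G is not cyclic.

Answer: No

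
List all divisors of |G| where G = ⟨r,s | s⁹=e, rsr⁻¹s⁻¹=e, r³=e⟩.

|G| = 27 = 3³. By Lagrange's theorem the order of any subgroup divides 27; the divisors of 27 are 1, 3, 9, 27.

Answer: 1, 3, 9, 27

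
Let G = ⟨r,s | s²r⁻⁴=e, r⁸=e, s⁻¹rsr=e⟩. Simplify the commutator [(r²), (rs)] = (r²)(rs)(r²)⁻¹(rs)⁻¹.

[(r²), (rs)] = (r²)·(rs)·(r²)⁻¹·(rs)⁻¹.
  (r²) · (rs) = r³s
  (r³s) · (r⁶) = rs⁻¹
  (rs⁻¹) · (rs⁻¹) = r⁴

Answer: r⁴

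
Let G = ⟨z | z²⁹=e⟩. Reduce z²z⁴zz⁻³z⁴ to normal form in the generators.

Multiply left to right, reducing at each step:
  (z²) · z⁴ = z⁶
  (z⁶) · z = z⁷
  (z⁷) · z⁻³ = z⁴
  (z⁴) · z⁴ = z⁸

Answer: z⁸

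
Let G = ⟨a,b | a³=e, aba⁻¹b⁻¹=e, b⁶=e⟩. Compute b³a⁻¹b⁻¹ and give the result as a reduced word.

Multiply left to right, reducing at each step:
  (b³) · a⁻¹ = a²b³
  (a²b³) · b⁻¹ = a²b²

Answer: a²b²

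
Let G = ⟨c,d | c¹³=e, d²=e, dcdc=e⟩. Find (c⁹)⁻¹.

The order of (c⁹) is 13 (smallest k with (c⁹)ᵏ = e), so (c⁹)⁻¹ = (c⁹)¹² = c⁴.
Check: (c⁹) · (c⁴) → (c⁹) · c⁴ = e, giving e as required.

Answer: c⁴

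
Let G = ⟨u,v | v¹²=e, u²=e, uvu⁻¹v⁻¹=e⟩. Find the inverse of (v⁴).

The order of (v⁴) is 3 (smallest k with (v⁴)ᵏ = e), so (v⁴)⁻¹ = (v⁴)² = v⁸.
Check: (v⁴) · (v⁸) → (v⁴) · v⁸ = e, giving e as required.

Answer: v⁸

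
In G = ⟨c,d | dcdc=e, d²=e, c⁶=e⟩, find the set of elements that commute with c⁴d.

⟨c⁴d⟩ ⊆ C_G(c⁴d) since powers of c⁴d commute with c⁴d; so |C_G(c⁴d)| ≥ |⟨c⁴d⟩| = 2.
By orbit–stabilizer, |C_G(c⁴d)| = |G| / |conj. class of c⁴d| = 12 / 3 = 4.
The 4 elements commuting with c⁴d are {e, c³, cd, c⁴d}.

Answer: {e, c³, cd, c⁴d}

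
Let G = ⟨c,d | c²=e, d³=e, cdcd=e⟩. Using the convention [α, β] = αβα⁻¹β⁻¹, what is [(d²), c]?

[(d²), c] = (d²)·c·(d²)⁻¹·c⁻¹.
  (d²) · c = cd
  (cd) · d = cd²
  (cd²) · c = d

Answer: d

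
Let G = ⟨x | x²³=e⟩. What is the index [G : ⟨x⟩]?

First find ord(x) by computing successive powers:
  x¹ = x, x² = x², x³ = x³, x⁴ = x⁴, x⁵ = x⁵, x⁶ = x⁶, x⁷ = x⁷, x⁸ = x⁸, x⁹ = x⁹, x¹⁰ = x¹⁰, x¹¹ = x¹¹, x¹² = x¹², x¹³ = x¹³, x¹⁴ = x¹⁴, x¹⁵ = x¹⁵, x¹⁶ = x¹⁶, x¹⁷ = x¹⁷, x¹⁸ = x¹⁸, x¹⁹ = x¹⁹, x²⁰ = x²⁰, x²¹ = x²¹, x²² = x²², x²³ = e.
So |⟨x⟩| = ord(x) = 23. With |G| = 23, by Lagrange [G : ⟨x⟩] = 23/23 = 1.

Answer: 1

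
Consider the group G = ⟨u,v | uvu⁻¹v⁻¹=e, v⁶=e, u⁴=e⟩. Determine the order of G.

Enumerate words in the generators, reducing via the relations: the distinct elements are
  {e, u, v, uv, u², u³, v², v³, v⁴, v⁵, uv², uv³, uv⁴, uv⁵, u²v, u³v, u²v², u²v³, u²v⁴, u²v⁵, u³v², u³v³, u³v⁴, u³v⁵}.
No further products give new elements, so |G| = 24.

Answer: 24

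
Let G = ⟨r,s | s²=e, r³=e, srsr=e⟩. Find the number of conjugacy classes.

The conjugacy classes (representative and size) are:
  [e] (size 1), [r] (size 2), [rs] (size 3).
Class equation: 1 + 2 + 3 = 6 = |G|. So G has 3 conjugacy classes.

Answer: 3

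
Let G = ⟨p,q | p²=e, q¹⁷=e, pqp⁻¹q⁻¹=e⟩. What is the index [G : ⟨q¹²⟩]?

First find ord(q¹²) by computing successive powers:
  (q¹²)¹ = q¹², (q¹²)² = q⁷, (q¹²)³ = q², (q¹²)⁴ = q¹⁴, (q¹²)⁵ = q⁹, (q¹²)⁶ = q⁴, (q¹²)⁷ = q¹⁶, (q¹²)⁸ = q¹¹, (q¹²)⁹ = q⁶, (q¹²)¹⁰ = q, (q¹²)¹¹ = q¹³, (q¹²)¹² = q⁸, (q¹²)¹³ = q³, (q¹²)¹⁴ = q¹⁵, (q¹²)¹⁵ = q¹⁰, (q¹²)¹⁶ = q⁵, (q¹²)¹⁷ = e.
So |⟨q¹²⟩| = ord(q¹²) = 17. With |G| = 34, by Lagrange [G : ⟨q¹²⟩] = 34/17 = 2.

Answer: 2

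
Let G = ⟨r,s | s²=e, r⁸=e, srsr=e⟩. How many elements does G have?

Enumerate words in the generators, reducing via the relations: the distinct elements are
  {e, r, s, rs, r², r³, r⁴, r⁵, r⁶, r⁷, r²s, r³s, r⁴s, r⁵s, r⁶s, r⁷s}.
No further products give new elements, so |G| = 16.

Answer: 16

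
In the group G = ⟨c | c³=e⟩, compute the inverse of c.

The order of c is 3 (smallest k with cᵏ = e), so c⁻¹ = c² = c².
Check: c · (c²) → c · c² = e, giving e as required.

Answer: c²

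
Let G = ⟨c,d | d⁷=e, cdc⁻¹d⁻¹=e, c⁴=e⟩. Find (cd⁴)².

Compute successive powers of (cd⁴), reducing at each step:
  (cd⁴)²: (cd⁴) · c = c²d⁴;   (c²d⁴) · d⁴ = c²d

Answer: c²d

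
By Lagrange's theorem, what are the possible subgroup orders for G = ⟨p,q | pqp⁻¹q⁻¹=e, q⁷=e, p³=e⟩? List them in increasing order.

|G| = 21 = 3 · 7. By Lagrange's theorem the order of any subgroup divides 21; the divisors of 21 are 1, 3, 7, 21.

Answer: 1, 3, 7, 21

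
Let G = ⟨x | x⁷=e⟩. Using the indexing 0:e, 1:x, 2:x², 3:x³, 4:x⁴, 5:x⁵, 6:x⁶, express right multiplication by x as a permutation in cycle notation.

(0 1 2 3 4 5 6)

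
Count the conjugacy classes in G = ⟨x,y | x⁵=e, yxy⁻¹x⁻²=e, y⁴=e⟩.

The conjugacy classes (representative and size) are:
  [e] (size 1), [x⁴] (size 4), [x²y] (size 5), [y²] (size 5), [x³y³] (size 5).
Class equation: 1 + 4 + 5 + 5 + 5 = 20 = |G|. So G has 5 conjugacy classes.

Answer: 5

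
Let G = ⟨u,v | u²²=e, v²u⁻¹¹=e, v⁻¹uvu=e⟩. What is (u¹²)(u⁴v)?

Compute (u¹²) · (u⁴v) by multiplying left to right and reducing via the relations at each step:
  (u¹²) · u⁴ = u¹⁶
  (u¹⁶) · v = u⁵v⁻¹

Answer: u⁵v⁻¹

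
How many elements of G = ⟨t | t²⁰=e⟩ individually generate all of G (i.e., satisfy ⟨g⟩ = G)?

G is cyclic of order 20. An element generates G iff its order is 20, and a cyclic group of order 20 has exactly φ(20) = 8 such elements.

Answer: 8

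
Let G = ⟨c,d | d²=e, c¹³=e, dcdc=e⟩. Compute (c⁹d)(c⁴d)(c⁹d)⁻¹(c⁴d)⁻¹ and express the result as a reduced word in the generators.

[(c⁹d), (c⁴d)] = (c⁹d)·(c⁴d)·(c⁹d)⁻¹·(c⁴d)⁻¹.
  (c⁹d) · (c⁴d) = c⁵
  (c⁵) · (c⁹d) = cd
  (cd) · (c⁴d) = c¹⁰

Answer: c¹⁰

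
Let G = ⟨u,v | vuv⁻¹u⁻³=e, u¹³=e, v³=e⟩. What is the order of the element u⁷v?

Compute successive powers until reaching e:
  (u⁷v)¹ = u⁷v, (u⁷v)² = u²v², (u⁷v)³ = e.
The smallest positive k with (u⁷v)ᵏ = e is 3.

Answer: 3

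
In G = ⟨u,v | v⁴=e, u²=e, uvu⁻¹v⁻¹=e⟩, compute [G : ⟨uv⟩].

First find ord(uv) by computing successive powers:
  (uv)¹ = uv, (uv)² = v², (uv)³ = uv³, (uv)⁴ = e.
So |⟨uv⟩| = ord(uv) = 4. With |G| = 8, by Lagrange [G : ⟨uv⟩] = 8/4 = 2.

Answer: 2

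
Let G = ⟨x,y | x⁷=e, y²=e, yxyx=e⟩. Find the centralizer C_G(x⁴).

⟨x⁴⟩ ⊆ C_G(x⁴) since powers of x⁴ commute with x⁴; so |C_G(x⁴)| ≥ |⟨x⁴⟩| = 7.
By orbit–stabilizer, |C_G(x⁴)| = |G| / |conj. class of x⁴| = 14 / 2 = 7.
The 7 elements commuting with x⁴ are {e, x, x², x³, x⁴, x⁵, x⁶}.

Answer: {e, x, x², x³, x⁴, x⁵, x⁶}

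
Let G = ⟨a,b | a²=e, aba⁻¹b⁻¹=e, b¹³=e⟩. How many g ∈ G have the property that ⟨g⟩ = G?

G is cyclic of order 26. An element generates G iff its order is 26, and a cyclic group of order 26 has exactly φ(26) = 12 such elements.

Answer: 12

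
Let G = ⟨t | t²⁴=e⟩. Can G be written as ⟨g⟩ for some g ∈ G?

|G| = 24. The element t has order 24 (its powers give 24 distinct elements), so ⟨t⟩ = G and G is cyclic.

Answer: Yes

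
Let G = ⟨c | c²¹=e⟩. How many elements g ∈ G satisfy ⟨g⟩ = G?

G is cyclic of order 21. An element generates G iff its order is 21, and a cyclic group of order 21 has exactly φ(21) = 12 such elements.

Answer: 12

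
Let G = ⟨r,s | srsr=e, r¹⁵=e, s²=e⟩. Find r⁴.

Compute successive powers of r, reducing at each step:
  r²: r · r = r²
  r³: (r²) · r = r³
  r⁴: (r³) · r = r⁴

Answer: r⁴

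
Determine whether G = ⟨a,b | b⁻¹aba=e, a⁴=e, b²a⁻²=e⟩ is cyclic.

Every cyclic group is abelian. But a·b = ab while b·a = ab⁻¹, so a·b ≠ b·a and G is not abelian. Hence G is not cyclic.

Answer: No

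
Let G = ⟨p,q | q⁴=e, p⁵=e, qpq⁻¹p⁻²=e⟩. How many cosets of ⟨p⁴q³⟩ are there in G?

First find ord(p⁴q³) by computing successive powers:
  (p⁴q³)¹ = p⁴q³, (p⁴q³)² = pq², (p⁴q³)³ = p²q, (p⁴q³)⁴ = e.
So |⟨p⁴q³⟩| = ord(p⁴q³) = 4. With |G| = 20, by Lagrange [G : ⟨p⁴q³⟩] = 20/4 = 5.

Answer: 5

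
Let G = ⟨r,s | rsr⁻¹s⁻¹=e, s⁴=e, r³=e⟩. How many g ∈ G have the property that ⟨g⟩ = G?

G is cyclic of order 12. An element generates G iff its order is 12, and a cyclic group of order 12 has exactly φ(12) = 4 such elements.

Answer: 4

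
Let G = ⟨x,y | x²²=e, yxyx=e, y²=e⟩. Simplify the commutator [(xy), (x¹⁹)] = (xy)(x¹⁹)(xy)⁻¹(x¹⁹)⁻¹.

[(xy), (x¹⁹)] = (xy)·(x¹⁹)·(xy)⁻¹·(x¹⁹)⁻¹.
  (xy) · (x¹⁹) = x⁴y
  (x⁴y) · (xy) = x³
  (x³) · (x³) = x⁶

Answer: x⁶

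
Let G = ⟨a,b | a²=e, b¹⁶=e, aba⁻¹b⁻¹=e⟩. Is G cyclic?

|G| = 32, but the maximum element order in G is 16 < 32. No single element generates all of G, so G is not cyclic.

Answer: No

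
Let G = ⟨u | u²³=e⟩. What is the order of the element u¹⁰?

Compute successive powers until reaching e:
  (u¹⁰)¹ = u¹⁰, (u¹⁰)² = u²⁰, (u¹⁰)³ = u⁷, (u¹⁰)⁴ = u¹⁷, (u¹⁰)⁵ = u⁴, (u¹⁰)⁶ = u¹⁴, (u¹⁰)⁷ = u, (u¹⁰)⁸ = u¹¹, (u¹⁰)⁹ = u²¹, (u¹⁰)¹⁰ = u⁸, (u¹⁰)¹¹ = u¹⁸, (u¹⁰)¹² = u⁵, (u¹⁰)¹³ = u¹⁵, (u¹⁰)¹⁴ = u², (u¹⁰)¹⁵ = u¹², (u¹⁰)¹⁶ = u²², (u¹⁰)¹⁷ = u⁹, (u¹⁰)¹⁸ = u¹⁹, (u¹⁰)¹⁹ = u⁶, (u¹⁰)²⁰ = u¹⁶, (u¹⁰)²¹ = u³, (u¹⁰)²² = u¹³, (u¹⁰)²³ = e.
The smallest positive k with (u¹⁰)ᵏ = e is 23.

Answer: 23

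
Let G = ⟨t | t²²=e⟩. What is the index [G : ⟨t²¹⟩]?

First find ord(t²¹) by computing successive powers:
  (t²¹)¹ = t²¹, (t²¹)² = t²⁰, (t²¹)³ = t¹⁹, (t²¹)⁴ = t¹⁸, (t²¹)⁵ = t¹⁷, (t²¹)⁶ = t¹⁶, (t²¹)⁷ = t¹⁵, (t²¹)⁸ = t¹⁴, (t²¹)⁹ = t¹³, (t²¹)¹⁰ = t¹², (t²¹)¹¹ = t¹¹, (t²¹)¹² = t¹⁰, (t²¹)¹³ = t⁹, (t²¹)¹⁴ = t⁸, (t²¹)¹⁵ = t⁷, (t²¹)¹⁶ = t⁶, (t²¹)¹⁷ = t⁵, (t²¹)¹⁸ = t⁴, (t²¹)¹⁹ = t³, (t²¹)²⁰ = t², (t²¹)²¹ = t, (t²¹)²² = e.
So |⟨t²¹⟩| = ord(t²¹) = 22. With |G| = 22, by Lagrange [G : ⟨t²¹⟩] = 22/22 = 1.

Answer: 1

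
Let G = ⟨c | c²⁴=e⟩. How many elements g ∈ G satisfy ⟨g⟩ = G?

G is cyclic of order 24. An element generates G iff its order is 24, and a cyclic group of order 24 has exactly φ(24) = 8 such elements.

Answer: 8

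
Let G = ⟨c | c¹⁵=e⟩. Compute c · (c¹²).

Compute c · (c¹²) by multiplying left to right and reducing via the relations at each step:
  c · c¹² = c¹³

Answer: c¹³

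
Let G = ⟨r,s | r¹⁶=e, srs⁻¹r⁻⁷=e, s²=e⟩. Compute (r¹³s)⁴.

Compute successive powers of (r¹³s), reducing at each step:
  (r¹³s)²: (r¹³s) · r¹³ = r⁸s;   (r⁸s) · s = r⁸
  (r¹³s)³: (r⁸) · r¹³ = r⁵;   (r⁵) · s = r⁵s
  (r¹³s)⁴: (r⁵s) · r¹³ = s;   s · s = e

Answer: e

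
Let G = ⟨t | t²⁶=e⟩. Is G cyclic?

|G| = 26. The element t has order 26 (its powers give 26 distinct elements), so ⟨t⟩ = G and G is cyclic.

Answer: Yes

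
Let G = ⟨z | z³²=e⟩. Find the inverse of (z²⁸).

The order of (z²⁸) is 8 (smallest k with (z²⁸)ᵏ = e), so (z²⁸)⁻¹ = (z²⁸)⁷ = z⁴.
Check: (z²⁸) · (z⁴) → (z²⁸) · z⁴ = e, giving e as required.

Answer: z⁴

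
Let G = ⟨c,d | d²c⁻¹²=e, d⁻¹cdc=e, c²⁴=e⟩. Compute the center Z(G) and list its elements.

An element z ∈ Z(G) iff z commutes with every generator.
For example c¹² is central: (c¹²)·c = c¹³ = c·(c¹²); (c¹²)·d = d⁻¹ = d·(c¹²).
Whereas c ∉ Z(G) since c·d = cd ≠ c¹¹d⁻¹ = d·c.
Checking each of the 48 elements this way gives Z(G) = {e, c¹²}, of order 2.

Answer: {e, c¹²}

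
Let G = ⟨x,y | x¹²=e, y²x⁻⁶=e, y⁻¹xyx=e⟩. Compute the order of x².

Compute successive powers until reaching e:
  (x²)¹ = x², (x²)² = x⁴, (x²)³ = x⁶, (x²)⁴ = x⁸, (x²)⁵ = x¹⁰, (x²)⁶ = e.
The smallest positive k with (x²)ᵏ = e is 6.

Answer: 6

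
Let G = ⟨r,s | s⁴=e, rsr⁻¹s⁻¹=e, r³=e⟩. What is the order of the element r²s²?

Compute successive powers until reaching e:
  (r²s²)¹ = r²s², (r²s²)² = r, (r²s²)³ = s², (r²s²)⁴ = r², (r²s²)⁵ = rs², (r²s²)⁶ = e.
The smallest positive k with (r²s²)ᵏ = e is 6.

Answer: 6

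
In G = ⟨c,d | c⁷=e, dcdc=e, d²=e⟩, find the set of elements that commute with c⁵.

⟨c⁵⟩ ⊆ C_G(c⁵) since powers of c⁵ commute with c⁵; so |C_G(c⁵)| ≥ |⟨c⁵⟩| = 7.
By orbit–stabilizer, |C_G(c⁵)| = |G| / |conj. class of c⁵| = 14 / 2 = 7.
The 7 elements commuting with c⁵ are {e, c, c², c³, c⁴, c⁵, c⁶}.

Answer: {e, c, c², c³, c⁴, c⁵, c⁶}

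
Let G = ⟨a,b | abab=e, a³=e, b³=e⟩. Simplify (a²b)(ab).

Compute (a²b) · (ab) by multiplying left to right and reducing via the relations at each step:
  (a²b) · a = ab²
  (ab²) · b = a

Answer: a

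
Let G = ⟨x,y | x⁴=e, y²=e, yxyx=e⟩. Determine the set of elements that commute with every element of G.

An element z ∈ Z(G) iff z commutes with every generator.
For example x² is central: (x²)·x = x³ = x·(x²); (x²)·y = x²y = y·(x²).
Whereas x ∉ Z(G) since x·y = xy ≠ x³y = y·x.
Checking each of the 8 elements this way gives Z(G) = {e, x²}, of order 2.

Answer: {e, x²}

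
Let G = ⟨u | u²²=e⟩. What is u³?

Compute successive powers of u, reducing at each step:
  u²: u · u = u²
  u³: (u²) · u = u³

Answer: u³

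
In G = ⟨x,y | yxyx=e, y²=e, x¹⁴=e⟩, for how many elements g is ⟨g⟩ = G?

⟨g⟩ = G would require ord(g) = |G| = 28, but the maximum element order in G is 14 < 28. So G is not cyclic and no single element generates it: the count is 0.

Answer: 0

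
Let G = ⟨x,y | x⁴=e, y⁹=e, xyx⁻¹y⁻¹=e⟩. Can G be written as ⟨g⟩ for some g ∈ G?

|G| = 36. The element xy has order 36 (its powers give 36 distinct elements), so ⟨xy⟩ = G and G is cyclic.

Answer: Yes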